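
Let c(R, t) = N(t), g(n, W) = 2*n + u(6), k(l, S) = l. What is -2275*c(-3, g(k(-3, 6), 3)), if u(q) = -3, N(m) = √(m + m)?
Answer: -6825*I*√2 ≈ -9652.0*I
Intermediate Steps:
N(m) = √2*√m (N(m) = √(2*m) = √2*√m)
g(n, W) = -3 + 2*n (g(n, W) = 2*n - 3 = -3 + 2*n)
c(R, t) = √2*√t
-2275*c(-3, g(k(-3, 6), 3)) = -2275*√2*√(-3 + 2*(-3)) = -2275*√2*√(-3 - 6) = -2275*√2*√(-9) = -2275*√2*3*I = -6825*I*√2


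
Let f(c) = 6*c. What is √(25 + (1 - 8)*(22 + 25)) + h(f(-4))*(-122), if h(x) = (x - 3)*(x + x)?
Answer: -158112 + 4*I*√19 ≈ -1.5811e+5 + 17.436*I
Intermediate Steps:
h(x) = 2*x*(-3 + x) (h(x) = (-3 + x)*(2*x) = 2*x*(-3 + x))
√(25 + (1 - 8)*(22 + 25)) + h(f(-4))*(-122) = √(25 + (1 - 8)*(22 + 25)) + (2*(6*(-4))*(-3 + 6*(-4)))*(-122) = √(25 - 7*47) + (2*(-24)*(-3 - 24))*(-122) = √(25 - 329) + (2*(-24)*(-27))*(-122) = √(-304) + 1296*(-122) = 4*I*√19 - 158112 = -158112 + 4*I*√19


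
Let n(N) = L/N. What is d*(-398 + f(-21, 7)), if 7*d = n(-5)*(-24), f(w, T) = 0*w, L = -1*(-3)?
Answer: -28656/35 ≈ -818.74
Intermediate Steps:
L = 3
f(w, T) = 0
n(N) = 3/N
d = 72/35 (d = ((3/(-5))*(-24))/7 = ((3*(-1/5))*(-24))/7 = (-3/5*(-24))/7 = (1/7)*(72/5) = 72/35 ≈ 2.0571)
d*(-398 + f(-21, 7)) = 72*(-398 + 0)/35 = (72/35)*(-398) = -28656/35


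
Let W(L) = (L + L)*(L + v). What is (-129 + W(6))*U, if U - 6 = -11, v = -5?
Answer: 585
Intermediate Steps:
U = -5 (U = 6 - 11 = -5)
W(L) = 2*L*(-5 + L) (W(L) = (L + L)*(L - 5) = (2*L)*(-5 + L) = 2*L*(-5 + L))
(-129 + W(6))*U = (-129 + 2*6*(-5 + 6))*(-5) = (-129 + 2*6*1)*(-5) = (-129 + 12)*(-5) = -117*(-5) = 585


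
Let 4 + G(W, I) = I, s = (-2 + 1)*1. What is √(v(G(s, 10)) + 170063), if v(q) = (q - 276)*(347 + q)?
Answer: √74753 ≈ 273.41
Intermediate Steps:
s = -1 (s = -1*1 = -1)
G(W, I) = -4 + I
v(q) = (-276 + q)*(347 + q)
√(v(G(s, 10)) + 170063) = √((-95772 + (-4 + 10)² + 71*(-4 + 10)) + 170063) = √((-95772 + 6² + 71*6) + 170063) = √((-95772 + 36 + 426) + 170063) = √(-95310 + 170063) = √74753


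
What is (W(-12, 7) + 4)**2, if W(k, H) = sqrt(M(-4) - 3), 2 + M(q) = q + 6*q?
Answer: (4 + I*sqrt(33))**2 ≈ -17.0 + 45.956*I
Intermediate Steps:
M(q) = -2 + 7*q (M(q) = -2 + (q + 6*q) = -2 + 7*q)
W(k, H) = I*sqrt(33) (W(k, H) = sqrt((-2 + 7*(-4)) - 3) = sqrt((-2 - 28) - 3) = sqrt(-30 - 3) = sqrt(-33) = I*sqrt(33))
(W(-12, 7) + 4)**2 = (I*sqrt(33) + 4)**2 = (4 + I*sqrt(33))**2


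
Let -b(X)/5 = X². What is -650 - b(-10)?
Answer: -150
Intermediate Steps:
b(X) = -5*X²
-650 - b(-10) = -650 - (-5)*(-10)² = -650 - (-5)*100 = -650 - 1*(-500) = -650 + 500 = -150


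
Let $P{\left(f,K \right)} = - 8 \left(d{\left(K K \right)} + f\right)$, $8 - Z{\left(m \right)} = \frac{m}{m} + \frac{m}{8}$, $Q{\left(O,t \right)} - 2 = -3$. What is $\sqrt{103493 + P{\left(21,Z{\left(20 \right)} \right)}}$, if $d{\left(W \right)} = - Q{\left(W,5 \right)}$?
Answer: $\sqrt{103317} \approx 321.43$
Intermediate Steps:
$Q{\left(O,t \right)} = -1$ ($Q{\left(O,t \right)} = 2 - 3 = -1$)
$Z{\left(m \right)} = 7 - \frac{m}{8}$ ($Z{\left(m \right)} = 8 - \left(\frac{m}{m} + \frac{m}{8}\right) = 8 - \left(1 + m \frac{1}{8}\right) = 8 - \left(1 + \frac{m}{8}\right) = 7 - \frac{m}{8}$)
$d{\left(W \right)} = 1$ ($d{\left(W \right)} = \left(-1\right) \left(-1\right) = 1$)
$P{\left(f,K \right)} = -8 - 8 f$ ($P{\left(f,K \right)} = - 8 \left(1 + f\right) = -8 - 8 f$)
$\sqrt{103493 + P{\left(21,Z{\left(20 \right)} \right)}} = \sqrt{103493 - 176} = \sqrt{103317}$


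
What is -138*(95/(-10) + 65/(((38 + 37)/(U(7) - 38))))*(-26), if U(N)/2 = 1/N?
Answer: -5297682/35 ≈ -1.5136e+5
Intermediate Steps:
U(N) = 2/N
-138*(95/(-10) + 65/(((38 + 37)/(U(7) - 38))))*(-26) = -138*(95/(-10) + 65/(((38 + 37)/(2/7 - 38))))*(-26) = -138*(95*(-1/10) + 65/((75/(2*(1/7) - 38))))*(-26) = -138*(-19/2 + 65/((75/(2/7 - 38))))*(-26) = -138*(-19/2 + 65/((75/(-264/7))))*(-26) = -138*(-19/2 + 65/((75*(-7/264))))*(-26) = -138*(-19/2 + 65/(-175/88))*(-26) = -138*(-19/2 + 65*(-88/175))*(-26) = -138*(-19/2 - 1144/35)*(-26) = -138*(-2953/70)*(-26) = (203757/35)*(-26) = -5297682/35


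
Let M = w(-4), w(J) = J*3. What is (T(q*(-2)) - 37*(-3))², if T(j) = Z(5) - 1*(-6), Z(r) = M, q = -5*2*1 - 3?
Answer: 11025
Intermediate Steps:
q = -13 (q = -10*1 - 3 = -10 - 3 = -13)
w(J) = 3*J
M = -12 (M = 3*(-4) = -12)
Z(r) = -12
T(j) = -6 (T(j) = -12 - 1*(-6) = -12 + 6 = -6)
(T(q*(-2)) - 37*(-3))² = (-6 - 37*(-3))² = (-6 + 111)² = 105² = 11025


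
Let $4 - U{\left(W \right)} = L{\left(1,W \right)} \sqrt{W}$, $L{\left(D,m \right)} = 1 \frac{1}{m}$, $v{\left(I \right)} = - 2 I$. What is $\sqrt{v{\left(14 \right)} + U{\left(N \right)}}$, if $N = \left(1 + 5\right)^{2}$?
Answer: $\frac{i \sqrt{870}}{6} \approx 4.916 i$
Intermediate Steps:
$L{\left(D,m \right)} = \frac{1}{m}$
$N = 36$ ($N = 6^{2} = 36$)
$U{\left(W \right)} = 4 - \frac{1}{\sqrt{W}}$ ($U{\left(W \right)} = 4 - \frac{\sqrt{W}}{W} = 4 - \frac{1}{\sqrt{W}}$)
$\sqrt{v{\left(14 \right)} + U{\left(N \right)}} = \sqrt{\left(-2\right) 14 + \left(4 - \frac{1}{\sqrt{36}}\right)} = \sqrt{-28 + \left(4 - \frac{1}{6}\right)} = \sqrt{-28 + \frac{23}{6}} = \sqrt{- \frac{145}{6}} = \frac{i \sqrt{870}}{6}$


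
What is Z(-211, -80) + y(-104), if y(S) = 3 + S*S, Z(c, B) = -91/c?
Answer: 2282900/211 ≈ 10819.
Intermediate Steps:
y(S) = 3 + S²
Z(-211, -80) + y(-104) = -91/(-211) + (3 + (-104)²) = -91*(-1/211) + (3 + 10816) = 91/211 + 10819 = 2282900/211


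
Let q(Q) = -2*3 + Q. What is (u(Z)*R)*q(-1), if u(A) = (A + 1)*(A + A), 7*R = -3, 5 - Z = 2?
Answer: 72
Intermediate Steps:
Z = 3 (Z = 5 - 1*2 = 5 - 2 = 3)
R = -3/7 (R = (⅐)*(-3) = -3/7 ≈ -0.42857)
u(A) = 2*A*(1 + A) (u(A) = (1 + A)*(2*A) = 2*A*(1 + A))
q(Q) = -6 + Q
(u(Z)*R)*q(-1) = ((2*3*(1 + 3))*(-3/7))*(-6 - 1) = ((2*3*4)*(-3/7))*(-7) = (24*(-3/7))*(-7) = -72/7*(-7) = 72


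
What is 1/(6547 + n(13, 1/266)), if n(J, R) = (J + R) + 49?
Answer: 266/1757995 ≈ 0.00015131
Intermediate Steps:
n(J, R) = 49 + J + R
1/(6547 + n(13, 1/266)) = 1/(6547 + (49 + 13 + 1/266)) = 1/(6547 + 16493/266) = 1/(1757995/266) = 266/1757995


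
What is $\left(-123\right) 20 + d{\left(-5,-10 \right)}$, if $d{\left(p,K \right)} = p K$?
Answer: $-2410$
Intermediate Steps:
$d{\left(p,K \right)} = K p$
$\left(-123\right) 20 + d{\left(-5,-10 \right)} = \left(-123\right) 20 - -50 = -2460 + 50 = -2410$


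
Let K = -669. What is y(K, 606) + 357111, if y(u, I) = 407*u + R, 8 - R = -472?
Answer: 85308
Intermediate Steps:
R = 480 (R = 8 - 1*(-472) = 8 + 472 = 480)
y(u, I) = 480 + 407*u (y(u, I) = 407*u + 480 = 480 + 407*u)
y(K, 606) + 357111 = (480 + 407*(-669)) + 357111 = (480 - 272283) + 357111 = -271803 + 357111 = 85308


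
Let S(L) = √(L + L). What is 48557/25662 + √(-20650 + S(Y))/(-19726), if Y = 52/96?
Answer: 48557/25662 - √(-743400 + 6*√39)/118356 ≈ 1.8922 - 0.0072847*I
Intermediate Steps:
Y = 13/24 (Y = 52*(1/96) = 13/24 ≈ 0.54167)
S(L) = √2*√L (S(L) = √(2*L) = √2*√L)
48557/25662 + √(-20650 + S(Y))/(-19726) = 48557/25662 + √(-20650 + √2*√(13/24))/(-19726) = 48557*(1/25662) + √(-20650 + √2*(√78/12))*(-1/19726) = 48557/25662 + √(-20650 + √39/6)*(-1/19726) = 48557/25662 - √(-20650 + √39/6)/19726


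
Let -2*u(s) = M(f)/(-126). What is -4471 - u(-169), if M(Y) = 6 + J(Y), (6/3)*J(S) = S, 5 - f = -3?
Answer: -563351/126 ≈ -4471.0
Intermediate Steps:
f = 8 (f = 5 - 1*(-3) = 5 + 3 = 8)
J(S) = S/2
M(Y) = 6 + Y/2
u(s) = 5/126 (u(s) = -(6 + (1/2)*8)/(2*(-126)) = -(6 + 4)*(-1)/(2*126) = -5*(-1)/126 = -1/2*(-5/63) = 5/126)
-4471 - u(-169) = -4471 - 1*5/126 = -4471 - 5/126 = -563351/126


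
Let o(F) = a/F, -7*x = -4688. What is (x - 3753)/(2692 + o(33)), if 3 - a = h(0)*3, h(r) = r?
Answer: -237413/207291 ≈ -1.1453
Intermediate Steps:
x = 4688/7 (x = -1/7*(-4688) = 4688/7 ≈ 669.71)
a = 3 (a = 3 - 0*3 = 3 - 1*0 = 3 + 0 = 3)
o(F) = 3/F
(x - 3753)/(2692 + o(33)) = (4688/7 - 3753)/(2692 + 3/33) = -21583/(7*(2692 + 3*(1/33))) = -21583/(7*(2692 + 1/11)) = -21583/(7*29613/11) = -21583/7*11/29613 = -237413/207291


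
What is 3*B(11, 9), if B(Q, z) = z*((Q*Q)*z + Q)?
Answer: 29700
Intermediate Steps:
B(Q, z) = z*(Q + z*Q²) (B(Q, z) = z*(Q²*z + Q) = z*(z*Q² + Q) = z*(Q + z*Q²))
3*B(11, 9) = 3*(11*9*(1 + 11*9)) = 3*(11*9*(1 + 99)) = 3*(11*9*100) = 3*9900 = 29700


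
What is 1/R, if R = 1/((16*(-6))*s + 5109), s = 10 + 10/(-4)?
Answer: 4389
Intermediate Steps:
s = 15/2 (s = 10 + 10*(-¼) = 10 - 5/2 = 15/2 ≈ 7.5000)
R = 1/4389 (R = 1/((16*(-6))*(15/2) + 5109) = 1/(-96*15/2 + 5109) = 1/(-720 + 5109) = 1/4389 ≈ 0.00022784)
1/R = 1/(1/4389) = 4389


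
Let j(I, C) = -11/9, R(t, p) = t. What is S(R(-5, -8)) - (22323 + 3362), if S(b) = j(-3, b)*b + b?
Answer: -231155/9 ≈ -25684.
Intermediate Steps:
j(I, C) = -11/9 (j(I, C) = -11*⅑ = -11/9)
S(b) = -2*b/9 (S(b) = -11*b/9 + b = -2*b/9)
S(R(-5, -8)) - (22323 + 3362) = -2/9*(-5) - (22323 + 3362) = 10/9 - 1*25685 = 10/9 - 25685 = -231155/9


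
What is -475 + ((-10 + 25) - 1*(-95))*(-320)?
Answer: -35675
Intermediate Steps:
-475 + ((-10 + 25) - 1*(-95))*(-320) = -475 + (15 + 95)*(-320) = -475 + 110*(-320) = -475 - 35200 = -35675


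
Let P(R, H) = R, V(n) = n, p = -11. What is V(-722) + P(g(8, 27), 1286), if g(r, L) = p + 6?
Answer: -727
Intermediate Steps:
g(r, L) = -5 (g(r, L) = -11 + 6 = -5)
V(-722) + P(g(8, 27), 1286) = -722 - 5 = -727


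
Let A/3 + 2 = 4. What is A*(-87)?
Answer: -522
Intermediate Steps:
A = 6 (A = -6 + 3*4 = -6 + 12 = 6)
A*(-87) = 6*(-87) = -522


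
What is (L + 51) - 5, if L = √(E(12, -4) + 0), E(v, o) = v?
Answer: 46 + 2*√3 ≈ 49.464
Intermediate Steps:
L = 2*√3 (L = √(12 + 0) = √12 = 2*√3 ≈ 3.4641)
(L + 51) - 5 = (2*√3 + 51) - 5 = (51 + 2*√3) - 5 = 46 + 2*√3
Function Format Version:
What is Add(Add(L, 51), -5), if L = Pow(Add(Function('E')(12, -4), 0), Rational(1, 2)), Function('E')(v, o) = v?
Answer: Add(46, Mul(2, Pow(3, Rational(1, 2)))) ≈ 49.464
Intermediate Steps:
L = Mul(2, Pow(3, Rational(1, 2))) (L = Pow(Add(12, 0), Rational(1, 2)) = Pow(12, Rational(1, 2)) = Mul(2, Pow(3, Rational(1, 2))) ≈ 3.4641)
Add(Add(L, 51), -5) = Add(Add(Mul(2, Pow(3, Rational(1, 2))), 51), -5) = Add(Add(51, Mul(2, Pow(3, Rational(1, 2)))), -5) = Add(46, Mul(2, Pow(3, Rational(1, 2))))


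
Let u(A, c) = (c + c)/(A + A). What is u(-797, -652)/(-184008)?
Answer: -163/36663594 ≈ -4.4458e-6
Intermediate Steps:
u(A, c) = c/A (u(A, c) = (2*c)/((2*A)) = (2*c)*(1/(2*A)) = c/A)
u(-797, -652)/(-184008) = -652/(-797)/(-184008) = -652*(-1/797)*(-1/184008) = (652/797)*(-1/184008) = -163/36663594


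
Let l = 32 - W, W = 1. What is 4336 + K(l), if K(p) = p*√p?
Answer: 4336 + 31*√31 ≈ 4508.6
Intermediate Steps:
l = 31 (l = 32 - 1*1 = 32 - 1 = 31)
K(p) = p^(3/2)
4336 + K(l) = 4336 + 31^(3/2) = 4336 + 31*√31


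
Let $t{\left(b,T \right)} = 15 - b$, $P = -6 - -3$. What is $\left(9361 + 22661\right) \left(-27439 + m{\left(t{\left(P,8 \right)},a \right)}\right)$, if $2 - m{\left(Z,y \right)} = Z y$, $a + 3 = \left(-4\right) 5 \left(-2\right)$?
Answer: $-899914266$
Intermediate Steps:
$a = 37$ ($a = -3 + \left(-4\right) 5 \left(-2\right) = -3 - -40 = -3 + 40 = 37$)
$P = -3$ ($P = -6 + 3 = -3$)
$m{\left(Z,y \right)} = 2 - Z y$
$\left(9361 + 22661\right) \left(-27439 + m{\left(t{\left(P,8 \right)},a \right)}\right) = \left(9361 + 22661\right) \left(-27439 + \left(2 - \left(15 - -3\right) 37\right)\right) = 32022 \left(-27439 + \left(2 - \left(15 + 3\right) 37\right)\right) = 32022 \left(-27439 + \left(2 - 18 \cdot 37\right)\right) = 32022 \left(-27439 + \left(2 - 666\right)\right) = 32022 \left(-27439 - 664\right) = 32022 \left(-28103\right) = -899914266$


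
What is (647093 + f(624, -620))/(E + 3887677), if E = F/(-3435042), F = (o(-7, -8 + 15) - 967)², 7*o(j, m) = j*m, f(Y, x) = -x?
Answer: 1112460679473/6677166414379 ≈ 0.16661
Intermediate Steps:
o(j, m) = j*m/7 (o(j, m) = (j*m)/7 = j*m/7)
F = 948676 (F = ((⅐)*(-7)*(-8 + 15) - 967)² = ((⅐)*(-7)*7 - 967)² = (-7 - 967)² = (-974)² = 948676)
E = -474338/1717521 (E = 948676/(-3435042) = 948676*(-1/3435042) = -474338/1717521 ≈ -0.27618)
(647093 + f(624, -620))/(E + 3887677) = (647093 - 1*(-620))/(-474338/1717521 + 3887677) = (647093 + 620)/(6677166414379/1717521) = 647713*(1717521/6677166414379) = 1112460679473/6677166414379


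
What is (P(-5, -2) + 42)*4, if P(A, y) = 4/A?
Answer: 824/5 ≈ 164.80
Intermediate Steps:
(P(-5, -2) + 42)*4 = (4/(-5) + 42)*4 = (4*(-⅕) + 42)*4 = (-⅘ + 42)*4 = (206/5)*4 = 824/5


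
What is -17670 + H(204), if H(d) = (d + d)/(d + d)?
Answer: -17669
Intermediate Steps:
H(d) = 1 (H(d) = (2*d)/((2*d)) = (2*d)*(1/(2*d)) = 1)
-17670 + H(204) = -17670 + 1 = -17669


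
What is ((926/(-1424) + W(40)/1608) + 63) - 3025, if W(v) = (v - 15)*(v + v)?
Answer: -423812807/143112 ≈ -2961.4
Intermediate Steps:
W(v) = 2*v*(-15 + v) (W(v) = (-15 + v)*(2*v) = 2*v*(-15 + v))
((926/(-1424) + W(40)/1608) + 63) - 3025 = ((926/(-1424) + (2*40*(-15 + 40))/1608) + 63) - 3025 = ((926*(-1/1424) + (2*40*25)*(1/1608)) + 63) - 3025 = ((-463/712 + 2000*(1/1608)) + 63) - 3025 = ((-463/712 + 250/201) + 63) - 3025 = (84937/143112 + 63) - 3025 = 9100993/143112 - 3025 = -423812807/143112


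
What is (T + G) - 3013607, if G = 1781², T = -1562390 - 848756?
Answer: -2252792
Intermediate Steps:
T = -2411146
G = 3171961
(T + G) - 3013607 = (-2411146 + 3171961) - 3013607 = 760815 - 3013607 = -2252792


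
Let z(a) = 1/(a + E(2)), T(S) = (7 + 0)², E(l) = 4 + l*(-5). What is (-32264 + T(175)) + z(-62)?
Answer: -2190621/68 ≈ -32215.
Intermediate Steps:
E(l) = 4 - 5*l
T(S) = 49 (T(S) = 7² = 49)
z(a) = 1/(-6 + a) (z(a) = 1/(a + (4 - 5*2)) = 1/(a + (4 - 10)) = 1/(a - 6) = 1/(-6 + a))
(-32264 + T(175)) + z(-62) = (-32264 + 49) + 1/(-6 - 62) = -32215 + 1/(-68) = -32215 - 1/68 = -2190621/68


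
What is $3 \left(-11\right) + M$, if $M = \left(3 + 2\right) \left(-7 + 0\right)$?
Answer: $-68$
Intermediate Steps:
$M = -35$ ($M = 5 \left(-7\right) = -35$)
$3 \left(-11\right) + M = 3 \left(-11\right) - 35 = -33 - 35 = -68$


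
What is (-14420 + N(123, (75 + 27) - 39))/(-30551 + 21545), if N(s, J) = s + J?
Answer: 7117/4503 ≈ 1.5805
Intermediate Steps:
N(s, J) = J + s
(-14420 + N(123, (75 + 27) - 39))/(-30551 + 21545) = (-14420 + (((75 + 27) - 39) + 123))/(-30551 + 21545) = (-14420 + ((102 - 39) + 123))/(-9006) = (-14420 + (63 + 123))*(-1/9006) = (-14420 + 186)*(-1/9006) = -14234*(-1/9006) = 7117/4503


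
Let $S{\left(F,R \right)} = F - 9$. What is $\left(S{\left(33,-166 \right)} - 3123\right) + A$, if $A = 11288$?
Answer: $8189$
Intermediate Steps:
$S{\left(F,R \right)} = -9 + F$ ($S{\left(F,R \right)} = F - 9 = -9 + F$)
$\left(S{\left(33,-166 \right)} - 3123\right) + A = \left(\left(-9 + 33\right) - 3123\right) + 11288 = \left(24 - 3123\right) + 11288 = -3099 + 11288 = 8189$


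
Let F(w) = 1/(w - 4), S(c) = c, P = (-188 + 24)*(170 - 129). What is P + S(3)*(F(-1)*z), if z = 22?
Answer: -33686/5 ≈ -6737.2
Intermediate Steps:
P = -6724 (P = -164*41 = -6724)
F(w) = 1/(-4 + w)
P + S(3)*(F(-1)*z) = -6724 + 3*(22/(-4 - 1)) = -6724 + 3*(22/(-5)) = -6724 + 3*(-1/5*22) = -6724 + 3*(-22/5) = -6724 - 66/5 = -33686/5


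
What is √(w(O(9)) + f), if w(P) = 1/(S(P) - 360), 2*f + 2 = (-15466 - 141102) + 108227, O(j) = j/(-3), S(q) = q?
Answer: I*√105291066/66 ≈ 155.47*I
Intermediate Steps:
O(j) = -j/3 (O(j) = j*(-⅓) = -j/3)
f = -48343/2 (f = -1 + ((-15466 - 141102) + 108227)/2 = -1 + (-156568 + 108227)/2 = -1 + (½)*(-48341) = -1 - 48341/2 = -48343/2 ≈ -24172.)
w(P) = 1/(-360 + P) (w(P) = 1/(P - 360) = 1/(-360 + P))
√(w(O(9)) + f) = √(1/(-360 - ⅓*9) - 48343/2) = √(1/(-360 - 3) - 48343/2) = √(1/(-363) - 48343/2) = √(-1/363 - 48343/2) = √(-17548511/726) = I*√105291066/66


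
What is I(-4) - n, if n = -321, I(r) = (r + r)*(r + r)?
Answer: 385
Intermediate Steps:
I(r) = 4*r**2 (I(r) = (2*r)*(2*r) = 4*r**2)
I(-4) - n = 4*(-4)**2 - 1*(-321) = 4*16 + 321 = 64 + 321 = 385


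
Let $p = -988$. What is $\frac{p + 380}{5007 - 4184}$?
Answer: $- \frac{608}{823} \approx -0.73876$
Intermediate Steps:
$\frac{p + 380}{5007 - 4184} = \frac{-988 + 380}{5007 - 4184} = - \frac{608}{823}$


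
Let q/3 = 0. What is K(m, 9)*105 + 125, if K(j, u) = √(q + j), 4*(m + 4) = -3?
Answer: 125 + 105*I*√19/2 ≈ 125.0 + 228.84*I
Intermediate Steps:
q = 0 (q = 3*0 = 0)
m = -19/4 (m = -4 + (¼)*(-3) = -4 - ¾ = -19/4 ≈ -4.7500)
K(j, u) = √j (K(j, u) = √(0 + j) = √j)
K(m, 9)*105 + 125 = √(-19/4)*105 + 125 = (I*√19/2)*105 + 125 = 105*I*√19/2 + 125 = 125 + 105*I*√19/2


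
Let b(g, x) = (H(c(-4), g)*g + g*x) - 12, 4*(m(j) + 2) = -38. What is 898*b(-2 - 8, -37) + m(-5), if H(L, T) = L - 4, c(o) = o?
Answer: 786625/2 ≈ 3.9331e+5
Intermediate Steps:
m(j) = -23/2 (m(j) = -2 + (1/4)*(-38) = -2 - 19/2 = -23/2)
H(L, T) = -4 + L
b(g, x) = -12 - 8*g + g*x (b(g, x) = ((-4 - 4)*g + g*x) - 12 = (-8*g + g*x) - 12 = -12 - 8*g + g*x)
898*b(-2 - 8, -37) + m(-5) = 898*(-12 - 8*(-2 - 8) + (-2 - 8)*(-37)) - 23/2 = 898*(-12 - 8*(-10) - 10*(-37)) - 23/2 = 898*(-12 + 80 + 370) - 23/2 = 898*438 - 23/2 = 393324 - 23/2 = 786625/2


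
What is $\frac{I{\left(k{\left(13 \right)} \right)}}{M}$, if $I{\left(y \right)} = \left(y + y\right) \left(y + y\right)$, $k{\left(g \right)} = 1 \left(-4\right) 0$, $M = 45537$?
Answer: $0$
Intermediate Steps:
$k{\left(g \right)} = 0$ ($k{\left(g \right)} = \left(-4\right) 0 = 0$)
$I{\left(y \right)} = 4 y^{2}$ ($I{\left(y \right)} = 2 y 2 y = 4 y^{2}$)
$\frac{I{\left(k{\left(13 \right)} \right)}}{M} = \frac{4 \cdot 0^{2}}{45537} = 4 \cdot 0 \cdot \frac{1}{45537} = 0 \cdot \frac{1}{45537} = 0$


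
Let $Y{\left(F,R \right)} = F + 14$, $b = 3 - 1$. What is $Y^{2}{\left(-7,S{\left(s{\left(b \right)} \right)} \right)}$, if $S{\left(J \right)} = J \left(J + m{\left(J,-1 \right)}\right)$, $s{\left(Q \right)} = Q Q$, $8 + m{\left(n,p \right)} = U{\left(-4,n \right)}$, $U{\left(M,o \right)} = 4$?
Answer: $49$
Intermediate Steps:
$b = 2$ ($b = 3 - 1 = 2$)
$m{\left(n,p \right)} = -4$ ($m{\left(n,p \right)} = -8 + 4 = -4$)
$s{\left(Q \right)} = Q^{2}$
$S{\left(J \right)} = J \left(-4 + J\right)$ ($S{\left(J \right)} = J \left(J - 4\right) = J \left(-4 + J\right)$)
$Y{\left(F,R \right)} = 14 + F$
$Y^{2}{\left(-7,S{\left(s{\left(b \right)} \right)} \right)} = \left(14 - 7\right)^{2} = 7^{2} = 49$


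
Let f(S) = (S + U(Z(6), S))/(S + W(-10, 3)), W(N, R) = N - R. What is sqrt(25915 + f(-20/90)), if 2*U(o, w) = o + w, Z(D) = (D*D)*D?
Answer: 2*sqrt(317359)/7 ≈ 160.96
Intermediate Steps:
Z(D) = D**3 (Z(D) = D**2*D = D**3)
U(o, w) = o/2 + w/2 (U(o, w) = (o + w)/2 = o/2 + w/2)
f(S) = (108 + 3*S/2)/(-13 + S) (f(S) = (S + ((1/2)*6**3 + S/2))/(S + (-10 - 1*3)) = (S + ((1/2)*216 + S/2))/(S + (-10 - 3)) = (S + (108 + S/2))/(S - 13) = (108 + 3*S/2)/(-13 + S))
sqrt(25915 + f(-20/90)) = sqrt(25915 + 3*(72 - 20/90)/(2*(-13 - 20/90))) = sqrt(25915 + 3*(72 - 20*1/90)/(2*(-13 - 20*1/90))) = sqrt(25915 + 3*(72 - 2/9)/(2*(-13 - 2/9))) = sqrt(25915 + (3/2)*(646/9)/(-119/9)) = sqrt(25915 + (3/2)*(-9/119)*(646/9)) = sqrt(25915 - 57/7) = sqrt(181348/7) = 2*sqrt(317359)/7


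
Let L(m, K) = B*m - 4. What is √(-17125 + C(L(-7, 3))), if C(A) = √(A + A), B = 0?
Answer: √(-17125 + 2*I*√2) ≈ 0.011 + 130.86*I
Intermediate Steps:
L(m, K) = -4 (L(m, K) = 0*m - 4 = 0 - 4 = -4)
C(A) = √2*√A (C(A) = √(2*A) = √2*√A)
√(-17125 + C(L(-7, 3))) = √(-17125 + √2*√(-4)) = √(-17125 + √2*(2*I)) = √(-17125 + 2*I*√2)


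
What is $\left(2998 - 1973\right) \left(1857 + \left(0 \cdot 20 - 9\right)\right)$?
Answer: $1894200$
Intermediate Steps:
$\left(2998 - 1973\right) \left(1857 + \left(0 \cdot 20 - 9\right)\right) = 1025 \left(1857 + \left(0 - 9\right)\right) = 1025 \left(1857 - 9\right) = 1025 \cdot 1848 = 1894200$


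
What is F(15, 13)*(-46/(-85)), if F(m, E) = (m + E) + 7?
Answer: 322/17 ≈ 18.941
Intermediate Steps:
F(m, E) = 7 + E + m (F(m, E) = (E + m) + 7 = 7 + E + m)
F(15, 13)*(-46/(-85)) = (7 + 13 + 15)*(-46/(-85)) = 35*(-46*(-1/85)) = 35*(46/85) = 322/17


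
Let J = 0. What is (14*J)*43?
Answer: 0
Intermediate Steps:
(14*J)*43 = (14*0)*43 = 0*43 = 0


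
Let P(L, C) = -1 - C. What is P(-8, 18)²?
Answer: 361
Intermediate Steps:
P(-8, 18)² = (-1 - 1*18)² = (-1 - 18)² = (-19)² = 361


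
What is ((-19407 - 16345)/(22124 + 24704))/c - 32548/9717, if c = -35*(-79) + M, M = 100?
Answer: -1535534226/458387585 ≈ -3.3499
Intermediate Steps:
c = 2865 (c = -35*(-79) + 100 = 2765 + 100 = 2865)
((-19407 - 16345)/(22124 + 24704))/c - 32548/9717 = ((-19407 - 16345)/(22124 + 24704))/2865 - 32548/9717 = -35752/46828*(1/2865) - 32548*1/9717 = -35752*1/46828*(1/2865) - 412/123 = -8938/11707*1/2865 - 412/123 = -8938/33540555 - 412/123 = -1535534226/458387585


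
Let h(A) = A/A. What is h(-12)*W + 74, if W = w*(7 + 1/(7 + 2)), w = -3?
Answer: 158/3 ≈ 52.667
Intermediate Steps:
h(A) = 1
W = -64/3 (W = -3*(7 + 1/(7 + 2)) = -3*(7 + 1/9) = -3*(7 + ⅑) = -3*64/9 = -64/3 ≈ -21.333)
h(-12)*W + 74 = 1*(-64/3) + 74 = -64/3 + 74 = 158/3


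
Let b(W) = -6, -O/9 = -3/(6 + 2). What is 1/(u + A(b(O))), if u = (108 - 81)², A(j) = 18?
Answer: 1/747 ≈ 0.0013387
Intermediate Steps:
O = 27/8 (O = -(-27)/(6 + 2) = -(-27)/8 = -9*(-3/8) = 27/8 ≈ 3.3750)
u = 729 (u = 27² = 729)
1/(u + A(b(O))) = 1/(729 + 18) = 1/747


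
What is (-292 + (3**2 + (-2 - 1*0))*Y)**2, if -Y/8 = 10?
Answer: 725904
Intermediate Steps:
Y = -80 (Y = -8*10 = -80)
(-292 + (3**2 + (-2 - 1*0))*Y)**2 = (-292 + (3**2 + (-2 - 1*0))*(-80))**2 = (-292 + (9 + (-2 + 0))*(-80))**2 = (-292 + (9 - 2)*(-80))**2 = (-292 + 7*(-80))**2 = (-292 - 560)**2 = (-852)**2 = 725904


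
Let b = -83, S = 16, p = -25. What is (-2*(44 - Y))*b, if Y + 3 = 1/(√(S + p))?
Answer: 7802 + 166*I/3 ≈ 7802.0 + 55.333*I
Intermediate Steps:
Y = -3 - I/3 (Y = -3 + 1/(√(16 - 25)) = -3 + 1/(√(-9)) = -3 + 1/(3*I) = -3 - I/3 ≈ -3.0 - 0.33333*I)
(-2*(44 - Y))*b = -2*(44 - (-3 - I/3))*(-83) = -2*(44 + (3 + I/3))*(-83) = -2*(47 + I/3)*(-83) = (-94 - 2*I/3)*(-83) = 7802 + 166*I/3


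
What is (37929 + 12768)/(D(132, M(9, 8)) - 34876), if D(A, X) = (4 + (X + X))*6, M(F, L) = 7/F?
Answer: -152091/104528 ≈ -1.4550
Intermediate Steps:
D(A, X) = 24 + 12*X (D(A, X) = (4 + 2*X)*6 = 24 + 12*X)
(37929 + 12768)/(D(132, M(9, 8)) - 34876) = (37929 + 12768)/((24 + 12*(7/9)) - 34876) = 50697/((24 + 12*(7*(⅑))) - 34876) = 50697/((24 + 12*(7/9)) - 34876) = 50697/((24 + 28/3) - 34876) = 50697/(100/3 - 34876) = 50697/(-104528/3) = 50697*(-3/104528) = -152091/104528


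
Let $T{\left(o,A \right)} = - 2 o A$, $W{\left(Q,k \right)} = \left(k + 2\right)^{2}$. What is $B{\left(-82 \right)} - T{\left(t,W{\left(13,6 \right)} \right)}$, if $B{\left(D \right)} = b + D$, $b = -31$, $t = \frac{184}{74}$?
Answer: $\frac{7595}{37} \approx 205.27$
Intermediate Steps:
$W{\left(Q,k \right)} = \left(2 + k\right)^{2}$
$t = \frac{92}{37}$ ($t = 184 \cdot \frac{1}{74} = \frac{92}{37} \approx 2.4865$)
$T{\left(o,A \right)} = - 2 A o$
$B{\left(D \right)} = -31 + D$
$B{\left(-82 \right)} - T{\left(t,W{\left(13,6 \right)} \right)} = \left(-31 - 82\right) - \left(-2\right) \left(2 + 6\right)^{2} \cdot \frac{92}{37} = -113 - \left(-2\right) 8^{2} \cdot \frac{92}{37} = -113 - \left(-2\right) 64 \cdot \frac{92}{37} = -113 - - \frac{11776}{37} = -113 + \frac{11776}{37} = \frac{7595}{37}$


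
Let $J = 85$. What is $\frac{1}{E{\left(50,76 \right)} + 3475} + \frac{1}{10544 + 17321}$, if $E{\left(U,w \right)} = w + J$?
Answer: $\frac{31501}{101317140} \approx 0.00031091$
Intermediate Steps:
$E{\left(U,w \right)} = 85 + w$ ($E{\left(U,w \right)} = w + 85 = 85 + w$)
$\frac{1}{E{\left(50,76 \right)} + 3475} + \frac{1}{10544 + 17321} = \frac{1}{\left(85 + 76\right) + 3475} + \frac{1}{10544 + 17321} = \frac{1}{161 + 3475} + \frac{1}{27865} = \frac{1}{3636} + \frac{1}{27865} = \frac{31501}{101317140}$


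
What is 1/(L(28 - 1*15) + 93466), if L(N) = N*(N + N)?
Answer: 1/93804 ≈ 1.0661e-5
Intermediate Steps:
L(N) = 2*N**2 (L(N) = N*(2*N) = 2*N**2)
1/(L(28 - 1*15) + 93466) = 1/(2*(28 - 1*15)**2 + 93466) = 1/(2*(28 - 15)**2 + 93466) = 1/(2*13**2 + 93466) = 1/(2*169 + 93466) = 1/(338 + 93466) = 1/93804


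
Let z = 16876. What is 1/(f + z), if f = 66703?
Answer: 1/83579 ≈ 1.1965e-5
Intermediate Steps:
1/(f + z) = 1/(66703 + 16876) = 1/83579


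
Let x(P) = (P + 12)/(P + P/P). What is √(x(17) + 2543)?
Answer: √91606/6 ≈ 50.444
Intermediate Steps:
x(P) = (12 + P)/(1 + P) (x(P) = (12 + P)/(P + 1) = (12 + P)/(1 + P))
√(x(17) + 2543) = √((12 + 17)/(1 + 17) + 2543) = √(29/18 + 2543) = √(45803/18) = √91606/6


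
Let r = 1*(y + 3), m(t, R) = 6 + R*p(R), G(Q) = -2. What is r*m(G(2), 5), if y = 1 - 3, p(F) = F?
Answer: 31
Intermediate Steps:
y = -2
m(t, R) = 6 + R² (m(t, R) = 6 + R*R = 6 + R²)
r = 1 (r = 1*(-2 + 3) = 1*1 = 1)
r*m(G(2), 5) = 1*(6 + 5²) = 1*(6 + 25) = 1*31 = 31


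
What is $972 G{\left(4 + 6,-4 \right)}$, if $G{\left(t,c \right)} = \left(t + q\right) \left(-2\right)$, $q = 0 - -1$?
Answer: $-21384$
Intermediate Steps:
$q = 1$ ($q = 0 + 1 = 1$)
$G{\left(t,c \right)} = -2 - 2 t$ ($G{\left(t,c \right)} = \left(t + 1\right) \left(-2\right) = \left(1 + t\right) \left(-2\right) = -2 - 2 t$)
$972 G{\left(4 + 6,-4 \right)} = 972 \left(-2 - 2 \left(4 + 6\right)\right) = 972 \left(-2 - 20\right) = 972 \left(-22\right) = -21384$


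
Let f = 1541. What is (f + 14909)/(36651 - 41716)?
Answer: -3290/1013 ≈ -3.2478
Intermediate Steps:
(f + 14909)/(36651 - 41716) = (1541 + 14909)/(36651 - 41716) = 16450/(-5065) = 16450*(-1/5065) = -3290/1013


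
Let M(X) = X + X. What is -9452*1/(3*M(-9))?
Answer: 4726/27 ≈ 175.04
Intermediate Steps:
M(X) = 2*X
-9452*1/(3*M(-9)) = -9452/((2*(-9))*3) = -9452/((-18*3)) = -9452/(-54) = -9452*(-1/54) = 4726/27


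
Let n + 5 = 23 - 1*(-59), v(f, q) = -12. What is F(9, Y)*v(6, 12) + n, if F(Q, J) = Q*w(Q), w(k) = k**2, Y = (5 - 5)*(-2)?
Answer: -8671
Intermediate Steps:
n = 77 (n = -5 + (23 - 1*(-59)) = -5 + (23 + 59) = -5 + 82 = 77)
Y = 0 (Y = 0*(-2) = 0)
F(Q, J) = Q**3 (F(Q, J) = Q*Q**2 = Q**3)
F(9, Y)*v(6, 12) + n = 9**3*(-12) + 77 = 729*(-12) + 77 = -8748 + 77 = -8671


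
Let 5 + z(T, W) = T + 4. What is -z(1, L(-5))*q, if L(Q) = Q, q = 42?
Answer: 0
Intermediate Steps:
z(T, W) = -1 + T (z(T, W) = -5 + (T + 4) = -5 + (4 + T) = -1 + T)
-z(1, L(-5))*q = -(-1 + 1)*42 = -0*42 = -1*0 = 0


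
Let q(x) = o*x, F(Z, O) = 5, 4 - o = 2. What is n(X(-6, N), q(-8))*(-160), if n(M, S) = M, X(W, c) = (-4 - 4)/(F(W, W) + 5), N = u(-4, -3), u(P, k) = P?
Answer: 128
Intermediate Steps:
o = 2 (o = 4 - 1*2 = 4 - 2 = 2)
N = -4
X(W, c) = -4/5 (X(W, c) = (-4 - 4)/(5 + 5) = -8/10 = -8*1/10 = -4/5)
q(x) = 2*x
n(X(-6, N), q(-8))*(-160) = -4/5*(-160) = 128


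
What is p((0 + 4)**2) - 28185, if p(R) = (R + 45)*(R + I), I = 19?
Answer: -26050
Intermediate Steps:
p(R) = (19 + R)*(45 + R) (p(R) = (R + 45)*(R + 19) = (45 + R)*(19 + R) = (19 + R)*(45 + R))
p((0 + 4)**2) - 28185 = (855 + ((0 + 4)**2)**2 + 64*(0 + 4)**2) - 28185 = (855 + (4**2)**2 + 64*4**2) - 28185 = (855 + 16**2 + 64*16) - 28185 = (855 + 256 + 1024) - 28185 = 2135 - 28185 = -26050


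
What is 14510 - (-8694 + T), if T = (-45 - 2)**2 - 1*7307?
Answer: 28302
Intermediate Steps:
T = -5098 (T = (-47)**2 - 7307 = 2209 - 7307 = -5098)
14510 - (-8694 + T) = 14510 - (-8694 - 5098) = 14510 - 1*(-13792) = 14510 + 13792 = 28302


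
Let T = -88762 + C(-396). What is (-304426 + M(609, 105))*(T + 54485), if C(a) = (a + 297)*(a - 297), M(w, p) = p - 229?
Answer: -10455201500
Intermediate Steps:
M(w, p) = -229 + p
C(a) = (-297 + a)*(297 + a) (C(a) = (297 + a)*(-297 + a) = (-297 + a)*(297 + a))
T = -20155 (T = -88762 + (-88209 + (-396)²) = -88762 + (-88209 + 156816) = -88762 + 68607 = -20155)
(-304426 + M(609, 105))*(T + 54485) = (-304426 + (-229 + 105))*(-20155 + 54485) = (-304426 - 124)*34330 = -304550*34330 = -10455201500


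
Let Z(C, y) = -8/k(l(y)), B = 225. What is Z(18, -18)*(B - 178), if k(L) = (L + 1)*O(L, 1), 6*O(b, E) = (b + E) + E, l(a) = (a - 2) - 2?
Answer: -188/35 ≈ -5.3714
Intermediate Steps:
l(a) = -4 + a (l(a) = (-2 + a) - 2 = -4 + a)
O(b, E) = E/3 + b/6 (O(b, E) = ((b + E) + E)/6 = ((E + b) + E)/6 = (b + 2*E)/6 = E/3 + b/6)
k(L) = (1 + L)*(⅓ + L/6) (k(L) = (L + 1)*((⅓)*1 + L/6) = (1 + L)*(⅓ + L/6))
Z(C, y) = -48/((-3 + y)*(-2 + y)) (Z(C, y) = -8*6/((1 + (-4 + y))*(2 + (-4 + y))) = -8*6/((-3 + y)*(-2 + y)) = -48/((-3 + y)*(-2 + y)))
Z(18, -18)*(B - 178) = (-48/((-3 - 18)*(-2 - 18)))*(225 - 178) = -48/(-21*(-20))*47 = -48*(-1/21)*(-1/20)*47 = -4/35*47 = -188/35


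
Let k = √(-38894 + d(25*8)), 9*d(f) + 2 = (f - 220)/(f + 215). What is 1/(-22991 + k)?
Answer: -17174277/394882856495 - 6*I*√602870251/394882856495 ≈ -4.3492e-5 - 3.7307e-7*I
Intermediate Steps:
d(f) = -2/9 + (-220 + f)/(9*(215 + f)) (d(f) = -2/9 + ((f - 220)/(f + 215))/9 = -2/9 + ((-220 + f)/(215 + f))/9 = -2/9 + (-220 + f)/(9*(215 + f)))
k = 2*I*√602870251/249 (k = √(-38894 + (-650 - 25*8)/(9*(215 + 25*8))) = √(-38894 + (-650 - 1*200)/(9*(215 + 200))) = √(-38894 + (⅑)*(-650 - 200)/415) = √(-38894 + (⅑)*(1/415)*(-850)) = √(-38894 - 170/747) = √(-29053988/747) = 2*I*√602870251/249 ≈ 197.22*I)
1/(-22991 + k) = 1/(-22991 + 2*I*√602870251/249)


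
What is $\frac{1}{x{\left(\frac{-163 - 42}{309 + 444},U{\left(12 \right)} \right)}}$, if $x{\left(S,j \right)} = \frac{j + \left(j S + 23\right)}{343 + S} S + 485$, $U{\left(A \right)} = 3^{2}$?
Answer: $\frac{64776574}{31415117905} \approx 0.002062$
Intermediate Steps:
$U{\left(A \right)} = 9$
$x{\left(S,j \right)} = 485 + \frac{S \left(23 + j + S j\right)}{343 + S}$ ($x{\left(S,j \right)} = \frac{j + \left(S j + 23\right)}{343 + S} S + 485 = \frac{j + \left(23 + S j\right)}{343 + S} S + 485 = \frac{23 + j + S j}{343 + S} S + 485 = \frac{S \left(23 + j + S j\right)}{343 + S} + 485 = 485 + \frac{S \left(23 + j + S j\right)}{343 + S}$)
$\frac{1}{x{\left(\frac{-163 - 42}{309 + 444},U{\left(12 \right)} \right)}} = \frac{1}{\frac{1}{343 + \frac{-163 - 42}{309 + 444}} \left(166355 + 508 \frac{-163 - 42}{309 + 444} + \frac{-163 - 42}{309 + 444} \cdot 9 + 9 \left(\frac{-163 - 42}{309 + 444}\right)^{2}\right)} = \frac{1}{\frac{1}{343 - \frac{205}{753}} \left(166355 + 508 \left(- \frac{205}{753}\right) + - \frac{205}{753} \cdot 9 + 9 \left(- \frac{205}{753}\right)^{2}\right)} = \frac{1}{\frac{1}{343 - \frac{205}{753}} \left(166355 + 508 \left(\left(-205\right) \frac{1}{753}\right) + \left(-205\right) \frac{1}{753} \cdot 9 + 9 \left(\left(-205\right) \frac{1}{753}\right)^{2}\right)} = \frac{1}{\frac{1}{343 - \frac{205}{753}} \left(166355 + 508 \left(- \frac{205}{753}\right) - \frac{615}{251} + 9 \left(- \frac{205}{753}\right)^{2}\right)} = \frac{1}{\frac{1}{\frac{258074}{753}} \left(166355 - \frac{104140}{753} - \frac{615}{251} + 9 \cdot \frac{42025}{567009}\right)} = \frac{1}{\frac{753}{258074} \left(166355 - \frac{104140}{753} - \frac{615}{251} + \frac{42025}{63001}\right)} = \frac{1}{\frac{753}{258074} \cdot \frac{31415117905}{189003}} = \frac{1}{\frac{31415117905}{64776574}} = \frac{64776574}{31415117905}$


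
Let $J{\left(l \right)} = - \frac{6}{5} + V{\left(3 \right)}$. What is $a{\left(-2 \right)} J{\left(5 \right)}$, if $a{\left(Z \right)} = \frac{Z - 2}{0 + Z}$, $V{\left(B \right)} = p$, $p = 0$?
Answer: $- \frac{12}{5} \approx -2.4$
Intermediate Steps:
$V{\left(B \right)} = 0$
$a{\left(Z \right)} = \frac{-2 + Z}{Z}$
$J{\left(l \right)} = - \frac{6}{5}$ ($J{\left(l \right)} = - \frac{6}{5} + 0 = - \frac{6}{5}$)
$a{\left(-2 \right)} J{\left(5 \right)} = \frac{-2 - 2}{-2} \left(- \frac{6}{5}\right) = \left(- \frac{1}{2}\right) \left(-4\right) \left(- \frac{6}{5}\right) = 2 \left(- \frac{6}{5}\right) = - \frac{12}{5}$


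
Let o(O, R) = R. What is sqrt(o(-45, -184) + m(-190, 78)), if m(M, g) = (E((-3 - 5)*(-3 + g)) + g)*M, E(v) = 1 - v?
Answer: I*sqrt(129194) ≈ 359.44*I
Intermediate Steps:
m(M, g) = M*(-23 + 9*g) (m(M, g) = ((1 - (-3 - 5)*(-3 + g)) + g)*M = ((1 - (-8)*(-3 + g)) + g)*M = ((1 - (24 - 8*g)) + g)*M = ((1 + (-24 + 8*g)) + g)*M = ((-23 + 8*g) + g)*M = (-23 + 9*g)*M = M*(-23 + 9*g))
sqrt(o(-45, -184) + m(-190, 78)) = sqrt(-184 - 190*(-23 + 9*78)) = sqrt(-184 - 190*(-23 + 702)) = sqrt(-184 - 190*679) = sqrt(-184 - 129010) = sqrt(-129194) = I*sqrt(129194)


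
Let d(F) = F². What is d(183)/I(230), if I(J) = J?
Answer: 33489/230 ≈ 145.60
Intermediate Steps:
d(183)/I(230) = 183²/230 = 33489*(1/230) = 33489/230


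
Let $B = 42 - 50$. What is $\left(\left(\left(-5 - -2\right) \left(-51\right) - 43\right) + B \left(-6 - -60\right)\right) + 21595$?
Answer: $21273$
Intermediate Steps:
$B = -8$ ($B = 42 - 50 = -8$)
$\left(\left(\left(-5 - -2\right) \left(-51\right) - 43\right) + B \left(-6 - -60\right)\right) + 21595 = \left(\left(\left(-5 - -2\right) \left(-51\right) - 43\right) - 8 \left(-6 - -60\right)\right) + 21595 = \left(\left(\left(-5 + 2\right) \left(-51\right) - 43\right) - 8 \left(-6 + 60\right)\right) + 21595 = \left(\left(\left(-3\right) \left(-51\right) - 43\right) - 432\right) + 21595 = \left(\left(153 - 43\right) - 432\right) + 21595 = \left(110 - 432\right) + 21595 = -322 + 21595 = 21273$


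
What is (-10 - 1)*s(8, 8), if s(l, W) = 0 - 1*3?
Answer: 33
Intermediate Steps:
s(l, W) = -3 (s(l, W) = 0 - 3 = -3)
(-10 - 1)*s(8, 8) = (-10 - 1)*(-3) = -11*(-3) = 33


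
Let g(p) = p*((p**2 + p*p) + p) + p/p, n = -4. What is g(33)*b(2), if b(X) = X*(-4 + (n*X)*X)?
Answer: -2918560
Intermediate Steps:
b(X) = X*(-4 - 4*X**2) (b(X) = X*(-4 + (-4*X)*X) = X*(-4 - 4*X**2))
g(p) = 1 + p*(p + 2*p**2) (g(p) = p*((p**2 + p**2) + p) + 1 = p*(2*p**2 + p) + 1 = p*(p + 2*p**2) + 1 = 1 + p*(p + 2*p**2))
g(33)*b(2) = (1 + 33**2 + 2*33**3)*(-4*2*(1 + 2**2)) = (1 + 1089 + 2*35937)*(-4*2*(1 + 4)) = (1 + 1089 + 71874)*(-4*2*5) = 72964*(-40) = -2918560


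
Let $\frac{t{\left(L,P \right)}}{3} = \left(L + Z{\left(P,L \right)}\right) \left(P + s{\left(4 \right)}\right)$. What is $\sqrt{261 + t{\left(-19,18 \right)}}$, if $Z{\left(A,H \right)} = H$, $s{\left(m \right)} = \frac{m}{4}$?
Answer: $i \sqrt{1905} \approx 43.646 i$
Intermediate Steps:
$s{\left(m \right)} = \frac{m}{4}$ ($s{\left(m \right)} = m \frac{1}{4} = \frac{m}{4}$)
$t{\left(L,P \right)} = 6 L \left(1 + P\right)$ ($t{\left(L,P \right)} = 3 \left(L + L\right) \left(P + \frac{1}{4} \cdot 4\right) = 3 \cdot 2 L \left(P + 1\right) = 3 \cdot 2 L \left(1 + P\right) = 6 L \left(1 + P\right)$)
$\sqrt{261 + t{\left(-19,18 \right)}} = \sqrt{261 + 6 \left(-19\right) \left(1 + 18\right)} = \sqrt{261 + 6 \left(-19\right) 19} = \sqrt{261 - 2166} = \sqrt{-1905} = i \sqrt{1905}$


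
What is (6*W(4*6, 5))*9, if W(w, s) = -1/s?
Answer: -54/5 ≈ -10.800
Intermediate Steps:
(6*W(4*6, 5))*9 = (6*(-1/5))*9 = (6*(-1*⅕))*9 = (6*(-⅕))*9 = -6/5*9 = -54/5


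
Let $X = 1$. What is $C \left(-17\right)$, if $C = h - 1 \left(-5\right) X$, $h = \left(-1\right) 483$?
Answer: $8126$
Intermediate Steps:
$h = -483$
$C = -478$ ($C = -483 - 1 \left(-5\right) 1 = -483 - \left(-5\right) 1 = -483 - -5 = -483 + 5 = -478$)
$C \left(-17\right) = \left(-478\right) \left(-17\right) = 8126$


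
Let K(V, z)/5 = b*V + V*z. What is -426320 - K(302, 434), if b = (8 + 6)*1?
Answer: -1102800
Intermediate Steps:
b = 14 (b = 14*1 = 14)
K(V, z) = 70*V + 5*V*z (K(V, z) = 5*(14*V + V*z) = 70*V + 5*V*z)
-426320 - K(302, 434) = -426320 - 5*302*(14 + 434) = -426320 - 5*302*448 = -426320 - 1*676480 = -426320 - 676480 = -1102800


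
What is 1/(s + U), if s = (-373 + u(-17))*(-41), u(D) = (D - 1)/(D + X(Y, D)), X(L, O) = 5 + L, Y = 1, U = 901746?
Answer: 11/10086691 ≈ 1.0905e-6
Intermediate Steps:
u(D) = (-1 + D)/(6 + D) (u(D) = (D - 1)/(D + (5 + 1)) = (-1 + D)/(D + 6) = (-1 + D)/(6 + D))
s = 167485/11 (s = (-373 + (-1 - 17)/(6 - 17))*(-41) = (-373 - 18/(-11))*(-41) = (-373 - 1/11*(-18))*(-41) = (-373 + 18/11)*(-41) = -4085/11*(-41) = 167485/11 ≈ 15226.)
1/(s + U) = 1/(167485/11 + 901746) = 1/(10086691/11) = 11/10086691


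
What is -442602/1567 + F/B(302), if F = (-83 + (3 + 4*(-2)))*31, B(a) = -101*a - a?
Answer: -3407409308/12067467 ≈ -282.36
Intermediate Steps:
B(a) = -102*a
F = -2728 (F = (-83 + (3 - 8))*31 = (-83 - 5)*31 = -88*31 = -2728)
-442602/1567 + F/B(302) = -442602/1567 - 2728/((-102*302)) = -442602*1/1567 - 2728/(-30804) = -442602/1567 - 2728*(-1/30804) = -442602/1567 + 682/7701 = -3407409308/12067467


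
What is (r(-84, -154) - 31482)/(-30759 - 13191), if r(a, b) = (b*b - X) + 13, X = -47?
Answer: 3853/21975 ≈ 0.17534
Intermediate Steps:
r(a, b) = 60 + b² (r(a, b) = (b*b - 1*(-47)) + 13 = (b² + 47) + 13 = (47 + b²) + 13 = 60 + b²)
(r(-84, -154) - 31482)/(-30759 - 13191) = ((60 + (-154)²) - 31482)/(-30759 - 13191) = ((60 + 23716) - 31482)/(-43950) = (23776 - 31482)*(-1/43950) = -7706*(-1/43950) = 3853/21975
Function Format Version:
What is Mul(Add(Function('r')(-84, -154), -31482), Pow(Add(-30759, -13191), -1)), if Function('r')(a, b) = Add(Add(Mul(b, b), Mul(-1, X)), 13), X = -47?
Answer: Rational(3853, 21975) ≈ 0.17534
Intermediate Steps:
Function('r')(a, b) = Add(60, Pow(b, 2)) (Function('r')(a, b) = Add(Add(Mul(b, b), Mul(-1, -47)), 13) = Add(Add(Pow(b, 2), 47), 13) = Add(Add(47, Pow(b, 2)), 13) = Add(60, Pow(b, 2)))
Mul(Add(Function('r')(-84, -154), -31482), Pow(Add(-30759, -13191), -1)) = Mul(Add(Add(60, Pow(-154, 2)), -31482), Pow(Add(-30759, -13191), -1)) = Mul(Add(Add(60, 23716), -31482), Pow(-43950, -1)) = Mul(Add(23776, -31482), Rational(-1, 43950)) = Mul(-7706, Rational(-1, 43950)) = Rational(3853, 21975)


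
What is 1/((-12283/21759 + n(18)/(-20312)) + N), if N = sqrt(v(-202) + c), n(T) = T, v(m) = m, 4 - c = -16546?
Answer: 27610228763895516/798324367651956874727 + 97668213622470432*sqrt(4087)/798324367651956874727 ≈ 0.0078558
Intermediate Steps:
c = 16550 (c = 4 - 1*(-16546) = 4 + 16546 = 16550)
N = 2*sqrt(4087) (N = sqrt(-202 + 16550) = sqrt(16348) = 2*sqrt(4087) ≈ 127.86)
1/((-12283/21759 + n(18)/(-20312)) + N) = 1/((-12283/21759 + 18/(-20312)) + 2*sqrt(4087)) = 1/((-12283*1/21759 + 18*(-1/20312)) + 2*sqrt(4087)) = 1/((-12283/21759 - 9/10156) + 2*sqrt(4087)) = 1/(-124941979/220984404 + 2*sqrt(4087))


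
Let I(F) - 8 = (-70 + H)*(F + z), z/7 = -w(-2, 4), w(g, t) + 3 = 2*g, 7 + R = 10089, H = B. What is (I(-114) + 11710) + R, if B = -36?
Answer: 28690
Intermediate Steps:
H = -36
R = 10082 (R = -7 + 10089 = 10082)
w(g, t) = -3 + 2*g
z = 49 (z = 7*(-(-3 + 2*(-2))) = 7*(-(-3 - 4)) = 7*(-1*(-7)) = 7*7 = 49)
I(F) = -5186 - 106*F (I(F) = 8 + (-70 - 36)*(F + 49) = 8 - 106*(49 + F) = 8 + (-5194 - 106*F) = -5186 - 106*F)
(I(-114) + 11710) + R = ((-5186 - 106*(-114)) + 11710) + 10082 = ((-5186 + 12084) + 11710) + 10082 = (6898 + 11710) + 10082 = 18608 + 10082 = 28690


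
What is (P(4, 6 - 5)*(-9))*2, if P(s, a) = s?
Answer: -72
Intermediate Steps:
(P(4, 6 - 5)*(-9))*2 = (4*(-9))*2 = -36*2 = -72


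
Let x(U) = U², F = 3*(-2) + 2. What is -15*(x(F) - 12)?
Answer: -60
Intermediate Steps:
F = -4 (F = -6 + 2 = -4)
-15*(x(F) - 12) = -15*((-4)² - 12) = -15*(16 - 12) = -15*4 = -60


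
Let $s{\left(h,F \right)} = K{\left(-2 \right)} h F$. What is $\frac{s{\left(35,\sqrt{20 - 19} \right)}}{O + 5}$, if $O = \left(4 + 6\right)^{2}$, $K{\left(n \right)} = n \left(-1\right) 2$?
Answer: $\frac{4}{3} \approx 1.3333$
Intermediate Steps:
$K{\left(n \right)} = - 2 n$ ($K{\left(n \right)} = - n 2 = - 2 n$)
$O = 100$ ($O = 10^{2} = 100$)
$s{\left(h,F \right)} = 4 F h$ ($s{\left(h,F \right)} = \left(-2\right) \left(-2\right) h F = 4 h F = 4 F h$)
$\frac{s{\left(35,\sqrt{20 - 19} \right)}}{O + 5} = \frac{4 \sqrt{20 - 19} \cdot 35}{100 + 5} = \frac{4 \sqrt{1} \cdot 35}{105} = \frac{4 \cdot 1 \cdot 35}{105} = \frac{1}{105} \cdot 140 = \frac{4}{3}$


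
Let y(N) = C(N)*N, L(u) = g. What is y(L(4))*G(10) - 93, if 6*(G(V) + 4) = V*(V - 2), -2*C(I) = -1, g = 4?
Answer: -223/3 ≈ -74.333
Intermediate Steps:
C(I) = ½ (C(I) = -½*(-1) = ½)
G(V) = -4 + V*(-2 + V)/6 (G(V) = -4 + (V*(V - 2))/6 = -4 + (V*(-2 + V))/6 = -4 + V*(-2 + V)/6)
L(u) = 4
y(N) = N/2
y(L(4))*G(10) - 93 = ((½)*4)*(-4 - ⅓*10 + (⅙)*10²) - 93 = 2*(-4 - 10/3 + (⅙)*100) - 93 = 2*(-4 - 10/3 + 50/3) - 93 = 2*(28/3) - 93 = 56/3 - 93 = -223/3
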